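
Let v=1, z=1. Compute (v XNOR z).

Substituting: (1 XNOR 1)
= 1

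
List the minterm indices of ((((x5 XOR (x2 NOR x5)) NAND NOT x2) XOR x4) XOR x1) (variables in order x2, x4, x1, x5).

Σm(2, 3, 4, 5, 8, 9, 14, 15) = (NOT x2 AND NOT x4 AND x1 AND NOT x5) OR (NOT x2 AND NOT x4 AND x1 AND x5) OR (NOT x2 AND x4 AND NOT x1 AND NOT x5) OR (NOT x2 AND x4 AND NOT x1 AND x5) OR (x2 AND NOT x4 AND NOT x1 AND NOT x5) OR (x2 AND NOT x4 AND NOT x1 AND x5) OR (x2 AND x4 AND x1 AND NOT x5) OR (x2 AND x4 AND x1 AND x5)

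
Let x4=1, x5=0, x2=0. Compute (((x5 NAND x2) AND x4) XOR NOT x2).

Substituting: (((0 NAND 0) AND 1) XOR NOT 0)
= 0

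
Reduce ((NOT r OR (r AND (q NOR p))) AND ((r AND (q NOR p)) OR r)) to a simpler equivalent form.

By distribution ((E OR v) AND (E OR NOT v) = E):
= (r AND (q NOR p))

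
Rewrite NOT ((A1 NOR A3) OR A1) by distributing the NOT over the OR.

NOT (A1 NOR A3) AND NOT A1
De Morgan's: NOT(OR of terms) = AND of negations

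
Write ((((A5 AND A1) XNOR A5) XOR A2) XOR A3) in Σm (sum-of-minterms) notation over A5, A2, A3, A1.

Σm(0, 1, 6, 7, 9, 10, 12, 15) = (NOT A5 AND NOT A2 AND NOT A3 AND NOT A1) OR (NOT A5 AND NOT A2 AND NOT A3 AND A1) OR (NOT A5 AND A2 AND A3 AND NOT A1) OR (NOT A5 AND A2 AND A3 AND A1) OR (A5 AND NOT A2 AND NOT A3 AND A1) OR (A5 AND NOT A2 AND A3 AND NOT A1) OR (A5 AND A2 AND NOT A3 AND NOT A1) OR (A5 AND A2 AND A3 AND A1)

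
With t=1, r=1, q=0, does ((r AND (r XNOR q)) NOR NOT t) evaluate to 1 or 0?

Substituting: ((1 AND (1 XNOR 0)) NOR NOT 1)
= 1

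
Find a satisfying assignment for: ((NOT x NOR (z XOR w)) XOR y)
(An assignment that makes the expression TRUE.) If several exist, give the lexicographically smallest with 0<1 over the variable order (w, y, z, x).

w=0, y=0, z=0, x=1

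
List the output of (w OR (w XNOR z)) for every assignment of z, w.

z | w | Output
--------------
0 | 0 | 1
0 | 1 | 1
1 | 0 | 0
1 | 1 | 1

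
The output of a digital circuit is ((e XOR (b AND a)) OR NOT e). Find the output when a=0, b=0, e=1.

Substituting: ((1 XOR (0 AND 0)) OR NOT 1)
= 1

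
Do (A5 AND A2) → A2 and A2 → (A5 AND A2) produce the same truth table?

No, Converse is not equivalent to original (counterexample: A5=0, A2=1)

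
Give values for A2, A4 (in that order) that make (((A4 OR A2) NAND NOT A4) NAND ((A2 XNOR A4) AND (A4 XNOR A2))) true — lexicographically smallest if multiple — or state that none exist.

A2=0, A4=1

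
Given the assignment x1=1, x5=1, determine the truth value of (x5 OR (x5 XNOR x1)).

Substituting: (1 OR (1 XNOR 1))
= 1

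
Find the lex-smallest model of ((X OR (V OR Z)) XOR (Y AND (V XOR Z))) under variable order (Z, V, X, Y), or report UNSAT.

Z=0, V=0, X=1, Y=0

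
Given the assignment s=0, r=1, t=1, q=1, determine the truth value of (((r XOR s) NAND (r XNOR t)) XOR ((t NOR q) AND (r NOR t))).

Substituting: (((1 XOR 0) NAND (1 XNOR 1)) XOR ((1 NOR 1) AND (1 NOR 1)))
= 0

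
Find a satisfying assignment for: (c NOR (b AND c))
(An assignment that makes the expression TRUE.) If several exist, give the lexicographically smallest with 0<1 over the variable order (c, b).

c=0, b=0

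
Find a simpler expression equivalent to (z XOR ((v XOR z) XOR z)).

By XOR self-cancellation ((E XOR v) XOR v = E):
= (v XOR z)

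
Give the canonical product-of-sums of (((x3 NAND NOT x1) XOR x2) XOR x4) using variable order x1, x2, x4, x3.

ΠM(1, 2, 4, 7, 10, 11, 12, 13) = (x1 OR x2 OR x4 OR NOT x3) AND (x1 OR x2 OR NOT x4 OR x3) AND (x1 OR NOT x2 OR x4 OR x3) AND (x1 OR NOT x2 OR NOT x4 OR NOT x3) AND (NOT x1 OR x2 OR NOT x4 OR x3) AND (NOT x1 OR x2 OR NOT x4 OR NOT x3) AND (NOT x1 OR NOT x2 OR x4 OR x3) AND (NOT x1 OR NOT x2 OR x4 OR NOT x3)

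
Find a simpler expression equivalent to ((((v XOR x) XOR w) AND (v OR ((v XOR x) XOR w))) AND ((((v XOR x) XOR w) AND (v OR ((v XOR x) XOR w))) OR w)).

By absorption (E AND (E OR v) = E) then absorption (E AND (E OR v) = E):
= ((v XOR x) XOR w)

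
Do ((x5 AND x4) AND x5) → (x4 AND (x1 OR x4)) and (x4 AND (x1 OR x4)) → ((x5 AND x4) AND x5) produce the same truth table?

No, Converse is not equivalent to original (counterexample: x4=1, x1=0, x5=0)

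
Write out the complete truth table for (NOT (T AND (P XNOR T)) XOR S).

S | P | T | Output
------------------
0 | 0 | 0 | 1
0 | 0 | 1 | 1
0 | 1 | 0 | 1
0 | 1 | 1 | 0
1 | 0 | 0 | 0
1 | 0 | 1 | 0
1 | 1 | 0 | 0
1 | 1 | 1 | 1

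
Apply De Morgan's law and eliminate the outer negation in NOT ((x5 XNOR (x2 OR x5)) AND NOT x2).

NOT (x5 XNOR (x2 OR x5)) OR x2
De Morgan's: NOT(AND of terms) = OR of negations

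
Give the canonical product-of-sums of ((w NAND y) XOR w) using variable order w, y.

ΠM(2) = (NOT w OR y)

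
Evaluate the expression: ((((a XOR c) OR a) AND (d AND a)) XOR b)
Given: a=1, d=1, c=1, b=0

Substituting: ((((1 XOR 1) OR 1) AND (1 AND 1)) XOR 0)
= 1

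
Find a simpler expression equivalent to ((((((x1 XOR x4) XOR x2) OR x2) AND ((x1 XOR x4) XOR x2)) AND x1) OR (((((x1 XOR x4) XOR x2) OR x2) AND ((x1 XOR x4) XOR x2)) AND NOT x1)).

By distribution ((E AND v) OR (E AND NOT v) = E) then absorption (E AND (E OR v) = E):
= ((x1 XOR x4) XOR x2)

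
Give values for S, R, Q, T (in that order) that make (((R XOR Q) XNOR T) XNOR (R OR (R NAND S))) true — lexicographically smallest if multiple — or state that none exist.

S=0, R=0, Q=0, T=0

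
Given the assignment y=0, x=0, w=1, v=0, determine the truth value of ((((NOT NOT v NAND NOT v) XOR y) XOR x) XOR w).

Substituting: ((((NOT NOT 0 NAND NOT 0) XOR 0) XOR 0) XOR 1)
= 0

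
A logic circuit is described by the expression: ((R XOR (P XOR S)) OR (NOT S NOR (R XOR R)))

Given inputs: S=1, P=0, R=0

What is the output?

Substituting: ((0 XOR (0 XOR 1)) OR (NOT 1 NOR (0 XOR 0)))
= 1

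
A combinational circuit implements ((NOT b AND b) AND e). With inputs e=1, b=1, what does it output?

Substituting: ((NOT 1 AND 1) AND 1)
= 0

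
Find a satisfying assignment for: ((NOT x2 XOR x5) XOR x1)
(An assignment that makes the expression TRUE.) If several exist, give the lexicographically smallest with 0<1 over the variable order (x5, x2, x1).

x5=0, x2=0, x1=0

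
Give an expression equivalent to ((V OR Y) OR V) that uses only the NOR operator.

((((V NOR Y) NOR (V NOR Y)) NOR V) NOR (((V NOR Y) NOR (V NOR Y)) NOR V))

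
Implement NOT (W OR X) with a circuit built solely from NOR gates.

(((W NOR X) NOR (W NOR X)) NOR ((W NOR X) NOR (W NOR X)))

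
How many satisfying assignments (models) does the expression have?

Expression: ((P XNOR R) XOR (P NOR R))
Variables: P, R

Satisfying assignments: (1,1)
Count: 1 out of 4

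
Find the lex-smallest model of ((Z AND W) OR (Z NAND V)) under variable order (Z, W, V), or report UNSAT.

Z=0, W=0, V=0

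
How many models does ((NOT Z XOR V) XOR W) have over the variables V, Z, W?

Satisfying assignments: (0,0,0), (0,1,1), (1,0,1), (1,1,0)
Count: 4 out of 8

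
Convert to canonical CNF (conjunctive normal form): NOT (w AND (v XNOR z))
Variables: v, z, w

(v OR z OR NOT w) AND (NOT v OR NOT z OR NOT w)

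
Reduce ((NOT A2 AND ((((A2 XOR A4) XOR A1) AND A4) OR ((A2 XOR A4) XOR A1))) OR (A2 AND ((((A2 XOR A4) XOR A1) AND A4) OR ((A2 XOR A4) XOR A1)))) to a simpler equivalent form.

By distribution ((E AND v) OR (E AND NOT v) = E) then absorption (E OR (E AND v) = E):
= ((A2 XOR A4) XOR A1)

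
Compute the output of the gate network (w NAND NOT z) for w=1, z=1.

Substituting: (1 NAND NOT 1)
= 1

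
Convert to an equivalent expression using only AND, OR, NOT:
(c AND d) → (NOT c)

NOT (c AND d) OR (NOT c)
(Implication elimination: A → B = NOT A OR B)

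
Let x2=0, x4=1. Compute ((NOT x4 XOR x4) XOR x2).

Substituting: ((NOT 1 XOR 1) XOR 0)
= 1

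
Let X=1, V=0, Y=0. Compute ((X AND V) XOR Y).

Substituting: ((1 AND 0) XOR 0)
= 0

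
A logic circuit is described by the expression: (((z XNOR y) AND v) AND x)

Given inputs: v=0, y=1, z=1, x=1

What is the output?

Substituting: (((1 XNOR 1) AND 0) AND 1)
= 0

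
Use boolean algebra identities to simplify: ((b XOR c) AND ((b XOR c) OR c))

By absorption (E AND (E OR v) = E):
= (b XOR c)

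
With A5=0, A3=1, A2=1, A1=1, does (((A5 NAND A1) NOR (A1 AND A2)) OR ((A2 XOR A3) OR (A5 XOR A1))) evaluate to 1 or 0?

Substituting: (((0 NAND 1) NOR (1 AND 1)) OR ((1 XOR 1) OR (0 XOR 1)))
= 1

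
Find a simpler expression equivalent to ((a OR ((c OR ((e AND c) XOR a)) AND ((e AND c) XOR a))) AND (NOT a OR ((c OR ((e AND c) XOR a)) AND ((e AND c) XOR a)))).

By distribution ((E OR v) AND (E OR NOT v) = E) then absorption (E AND (E OR v) = E):
= ((e AND c) XOR a)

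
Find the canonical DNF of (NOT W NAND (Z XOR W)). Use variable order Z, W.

(NOT Z AND NOT W) OR (NOT Z AND W) OR (Z AND W)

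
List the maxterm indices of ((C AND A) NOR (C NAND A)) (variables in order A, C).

ΠM(0, 1, 2, 3) = (A OR C) AND (A OR NOT C) AND (NOT A OR C) AND (NOT A OR NOT C)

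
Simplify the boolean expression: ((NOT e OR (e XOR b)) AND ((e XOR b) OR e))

By distribution ((E OR v) AND (E OR NOT v) = E):
= (e XOR b)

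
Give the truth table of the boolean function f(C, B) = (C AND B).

C | B | Output
--------------
0 | 0 | 0
0 | 1 | 0
1 | 0 | 0
1 | 1 | 1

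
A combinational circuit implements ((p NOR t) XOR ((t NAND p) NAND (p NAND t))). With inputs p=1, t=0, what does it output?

Substituting: ((1 NOR 0) XOR ((0 NAND 1) NAND (1 NAND 0)))
= 0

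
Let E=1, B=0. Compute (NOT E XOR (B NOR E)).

Substituting: (NOT 1 XOR (0 NOR 1))
= 0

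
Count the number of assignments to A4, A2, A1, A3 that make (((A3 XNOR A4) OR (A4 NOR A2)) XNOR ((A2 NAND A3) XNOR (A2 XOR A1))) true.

Satisfying assignments: (0,0,1,0), (0,0,1,1), (0,1,0,0), (0,1,0,1), (1,0,0,0), (1,0,1,1), (1,1,1,0), (1,1,1,1)
Count: 8 out of 16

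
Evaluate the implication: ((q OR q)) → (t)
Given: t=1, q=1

Antecedent ((q OR q)) = 1; consequent (t) = 1.
1 → 1 = 1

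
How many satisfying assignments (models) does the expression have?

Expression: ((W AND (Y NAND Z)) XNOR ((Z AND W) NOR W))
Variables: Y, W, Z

Satisfying assignments: (1,1,1)
Count: 1 out of 8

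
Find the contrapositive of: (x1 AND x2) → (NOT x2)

Contrapositive: x2 → NOT (x1 AND x2)
Note: A statement and its contrapositive are logically equivalent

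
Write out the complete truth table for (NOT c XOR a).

c | a | Output
--------------
0 | 0 | 1
0 | 1 | 0
1 | 0 | 0
1 | 1 | 1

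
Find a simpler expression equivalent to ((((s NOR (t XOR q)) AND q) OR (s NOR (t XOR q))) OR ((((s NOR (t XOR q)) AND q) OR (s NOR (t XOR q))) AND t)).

By absorption (E OR (E AND v) = E) then absorption (E OR (E AND v) = E):
= (s NOR (t XOR q))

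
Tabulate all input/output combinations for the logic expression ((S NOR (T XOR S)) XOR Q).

S | T | Q | Output
------------------
0 | 0 | 0 | 1
0 | 0 | 1 | 0
0 | 1 | 0 | 0
0 | 1 | 1 | 1
1 | 0 | 0 | 0
1 | 0 | 1 | 1
1 | 1 | 0 | 0
1 | 1 | 1 | 1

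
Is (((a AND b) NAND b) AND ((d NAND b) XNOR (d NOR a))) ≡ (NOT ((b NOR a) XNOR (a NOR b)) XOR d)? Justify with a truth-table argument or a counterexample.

No. Counterexample: with a=0, b=0, d=0, Expression 1 = 1 but Expression 2 = 0.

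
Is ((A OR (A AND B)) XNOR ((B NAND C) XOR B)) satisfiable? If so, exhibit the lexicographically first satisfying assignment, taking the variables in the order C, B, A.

C=0, B=0, A=1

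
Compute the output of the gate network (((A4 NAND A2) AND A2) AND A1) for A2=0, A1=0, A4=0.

Substituting: (((0 NAND 0) AND 0) AND 0)
= 0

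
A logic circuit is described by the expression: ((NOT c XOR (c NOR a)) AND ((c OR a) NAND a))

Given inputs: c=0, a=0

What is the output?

Substituting: ((NOT 0 XOR (0 NOR 0)) AND ((0 OR 0) NAND 0))
= 0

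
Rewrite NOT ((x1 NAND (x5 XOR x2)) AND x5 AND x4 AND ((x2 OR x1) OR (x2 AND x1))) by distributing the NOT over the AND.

NOT (x1 NAND (x5 XOR x2)) OR NOT x5 OR NOT x4 OR NOT ((x2 OR x1) OR (x2 AND x1))
De Morgan's: NOT(AND of terms) = OR of negations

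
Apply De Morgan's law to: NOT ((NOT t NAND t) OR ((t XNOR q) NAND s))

NOT (NOT t NAND t) AND NOT ((t XNOR q) NAND s)
De Morgan's: NOT(OR of terms) = AND of negations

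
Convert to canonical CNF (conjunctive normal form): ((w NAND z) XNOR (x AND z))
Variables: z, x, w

(z OR x OR w) AND (z OR x OR NOT w) AND (z OR NOT x OR w) AND (z OR NOT x OR NOT w) AND (NOT z OR x OR w) AND (NOT z OR NOT x OR NOT w)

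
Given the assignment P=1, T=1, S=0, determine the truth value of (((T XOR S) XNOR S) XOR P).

Substituting: (((1 XOR 0) XNOR 0) XOR 1)
= 1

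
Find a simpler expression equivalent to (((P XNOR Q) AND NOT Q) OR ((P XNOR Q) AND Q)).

By distribution ((E AND v) OR (E AND NOT v) = E):
= (P XNOR Q)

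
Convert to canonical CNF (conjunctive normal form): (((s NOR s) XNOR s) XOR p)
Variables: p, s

(p OR s) AND (p OR NOT s)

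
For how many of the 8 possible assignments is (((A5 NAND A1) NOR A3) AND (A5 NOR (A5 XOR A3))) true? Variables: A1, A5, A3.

No assignment satisfies the expression.
Count: 0 out of 8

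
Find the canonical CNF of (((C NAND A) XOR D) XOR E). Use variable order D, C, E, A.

(D OR C OR NOT E OR A) AND (D OR C OR NOT E OR NOT A) AND (D OR NOT C OR E OR NOT A) AND (D OR NOT C OR NOT E OR A) AND (NOT D OR C OR E OR A) AND (NOT D OR C OR E OR NOT A) AND (NOT D OR NOT C OR E OR A) AND (NOT D OR NOT C OR NOT E OR NOT A)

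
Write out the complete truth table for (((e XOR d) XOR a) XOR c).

a | d | e | c | Output
----------------------
0 | 0 | 0 | 0 | 0
0 | 0 | 0 | 1 | 1
0 | 0 | 1 | 0 | 1
0 | 0 | 1 | 1 | 0
0 | 1 | 0 | 0 | 1
0 | 1 | 0 | 1 | 0
0 | 1 | 1 | 0 | 0
0 | 1 | 1 | 1 | 1
1 | 0 | 0 | 0 | 1
1 | 0 | 0 | 1 | 0
1 | 0 | 1 | 0 | 0
1 | 0 | 1 | 1 | 1
1 | 1 | 0 | 0 | 0
1 | 1 | 0 | 1 | 1
1 | 1 | 1 | 0 | 1
1 | 1 | 1 | 1 | 0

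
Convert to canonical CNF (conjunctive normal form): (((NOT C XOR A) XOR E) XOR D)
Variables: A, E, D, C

(A OR E OR D OR NOT C) AND (A OR E OR NOT D OR C) AND (A OR NOT E OR D OR C) AND (A OR NOT E OR NOT D OR NOT C) AND (NOT A OR E OR D OR C) AND (NOT A OR E OR NOT D OR NOT C) AND (NOT A OR NOT E OR D OR NOT C) AND (NOT A OR NOT E OR NOT D OR C)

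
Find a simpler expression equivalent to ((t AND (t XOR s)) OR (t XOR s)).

By absorption (E OR (E AND v) = E):
= (t XOR s)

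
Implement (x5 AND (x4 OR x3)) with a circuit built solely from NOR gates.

((x5 NOR x5) NOR (((x4 NOR x3) NOR (x4 NOR x3)) NOR ((x4 NOR x3) NOR (x4 NOR x3))))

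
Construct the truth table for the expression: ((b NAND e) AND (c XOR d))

d | c | b | e | Output
----------------------
0 | 0 | 0 | 0 | 0
0 | 0 | 0 | 1 | 0
0 | 0 | 1 | 0 | 0
0 | 0 | 1 | 1 | 0
0 | 1 | 0 | 0 | 1
0 | 1 | 0 | 1 | 1
0 | 1 | 1 | 0 | 1
0 | 1 | 1 | 1 | 0
1 | 0 | 0 | 0 | 1
1 | 0 | 0 | 1 | 1
1 | 0 | 1 | 0 | 1
1 | 0 | 1 | 1 | 0
1 | 1 | 0 | 0 | 0
1 | 1 | 0 | 1 | 0
1 | 1 | 1 | 0 | 0
1 | 1 | 1 | 1 | 0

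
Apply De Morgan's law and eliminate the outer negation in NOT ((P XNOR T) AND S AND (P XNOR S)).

NOT (P XNOR T) OR NOT S OR NOT (P XNOR S)
De Morgan's: NOT(AND of terms) = OR of negations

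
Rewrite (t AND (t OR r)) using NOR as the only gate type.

((t NOR t) NOR (((t NOR r) NOR (t NOR r)) NOR ((t NOR r) NOR (t NOR r))))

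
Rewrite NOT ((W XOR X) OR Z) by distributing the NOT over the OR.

NOT (W XOR X) AND NOT Z
De Morgan's: NOT(OR of terms) = AND of negations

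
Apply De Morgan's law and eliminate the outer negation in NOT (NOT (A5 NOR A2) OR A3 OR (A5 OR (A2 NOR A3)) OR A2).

(A5 NOR A2) AND NOT A3 AND NOT (A5 OR (A2 NOR A3)) AND NOT A2
De Morgan's: NOT(OR of terms) = AND of negations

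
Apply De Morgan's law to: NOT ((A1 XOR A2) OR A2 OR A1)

NOT (A1 XOR A2) AND NOT A2 AND NOT A1
De Morgan's: NOT(OR of terms) = AND of negations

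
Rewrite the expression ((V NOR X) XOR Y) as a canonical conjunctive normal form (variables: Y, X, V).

(Y OR X OR NOT V) AND (Y OR NOT X OR V) AND (Y OR NOT X OR NOT V) AND (NOT Y OR X OR V)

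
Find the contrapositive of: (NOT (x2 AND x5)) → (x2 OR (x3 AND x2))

Contrapositive: NOT (x2 OR (x3 AND x2)) → (x2 AND x5)
Note: A statement and its contrapositive are logically equivalent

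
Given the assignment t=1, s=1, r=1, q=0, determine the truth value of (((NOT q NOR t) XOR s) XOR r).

Substituting: (((NOT 0 NOR 1) XOR 1) XOR 1)
= 0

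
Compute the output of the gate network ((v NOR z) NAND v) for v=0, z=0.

Substituting: ((0 NOR 0) NAND 0)
= 1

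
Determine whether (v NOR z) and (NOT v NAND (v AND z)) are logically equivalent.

No. Counterexample: with v=0, z=1, Expression 1 = 0 but Expression 2 = 1.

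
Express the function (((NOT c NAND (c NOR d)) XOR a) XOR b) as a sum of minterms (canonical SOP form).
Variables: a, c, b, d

Σm(1, 2, 4, 5, 8, 11, 14, 15) = (NOT a AND NOT c AND NOT b AND d) OR (NOT a AND NOT c AND b AND NOT d) OR (NOT a AND c AND NOT b AND NOT d) OR (NOT a AND c AND NOT b AND d) OR (a AND NOT c AND NOT b AND NOT d) OR (a AND NOT c AND b AND d) OR (a AND c AND b AND NOT d) OR (a AND c AND b AND d)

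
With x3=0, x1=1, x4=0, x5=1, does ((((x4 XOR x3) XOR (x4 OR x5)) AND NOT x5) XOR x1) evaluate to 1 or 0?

Substituting: ((((0 XOR 0) XOR (0 OR 1)) AND NOT 1) XOR 1)
= 1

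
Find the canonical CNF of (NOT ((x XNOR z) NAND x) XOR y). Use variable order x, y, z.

(x OR y OR z) AND (x OR y OR NOT z) AND (NOT x OR y OR z) AND (NOT x OR NOT y OR NOT z)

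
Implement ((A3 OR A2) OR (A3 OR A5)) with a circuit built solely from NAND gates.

((((A3 NAND A3) NAND (A2 NAND A2)) NAND ((A3 NAND A3) NAND (A2 NAND A2))) NAND (((A3 NAND A3) NAND (A5 NAND A5)) NAND ((A3 NAND A3) NAND (A5 NAND A5))))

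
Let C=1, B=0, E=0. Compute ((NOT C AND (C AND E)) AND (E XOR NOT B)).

Substituting: ((NOT 1 AND (1 AND 0)) AND (0 XOR NOT 0))
= 0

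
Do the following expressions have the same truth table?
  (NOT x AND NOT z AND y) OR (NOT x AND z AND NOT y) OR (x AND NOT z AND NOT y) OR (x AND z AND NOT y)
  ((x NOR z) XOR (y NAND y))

Yes, they are equivalent — the two output columns agree on all 8 assignments:
x | z | y | Expression 1 | Expression 2
---------------------------------------
0 | 0 | 0 | 0 | 0
0 | 0 | 1 | 1 | 1
0 | 1 | 0 | 1 | 1
0 | 1 | 1 | 0 | 0
1 | 0 | 0 | 1 | 1
1 | 0 | 1 | 0 | 0
1 | 1 | 0 | 1 | 1
1 | 1 | 1 | 0 | 0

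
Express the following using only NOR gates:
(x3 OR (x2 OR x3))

((x3 NOR ((x2 NOR x3) NOR (x2 NOR x3))) NOR (x3 NOR ((x2 NOR x3) NOR (x2 NOR x3))))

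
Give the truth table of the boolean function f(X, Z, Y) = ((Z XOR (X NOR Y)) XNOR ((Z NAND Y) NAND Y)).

X | Z | Y | Output
------------------
0 | 0 | 0 | 1
0 | 0 | 1 | 1
0 | 1 | 0 | 0
0 | 1 | 1 | 1
1 | 0 | 0 | 0
1 | 0 | 1 | 1
1 | 1 | 0 | 1
1 | 1 | 1 | 1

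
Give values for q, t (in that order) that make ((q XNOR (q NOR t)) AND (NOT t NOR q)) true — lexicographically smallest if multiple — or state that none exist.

q=0, t=1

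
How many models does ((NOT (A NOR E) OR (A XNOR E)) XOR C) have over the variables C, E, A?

Satisfying assignments: (0,0,0), (0,0,1), (0,1,0), (0,1,1)
Count: 4 out of 8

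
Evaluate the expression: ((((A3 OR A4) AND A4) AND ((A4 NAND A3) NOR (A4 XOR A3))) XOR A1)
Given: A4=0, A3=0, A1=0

Substituting: ((((0 OR 0) AND 0) AND ((0 NAND 0) NOR (0 XOR 0))) XOR 0)
= 0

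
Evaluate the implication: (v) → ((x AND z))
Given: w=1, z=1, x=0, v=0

Antecedent (v) = 0; consequent ((x AND z)) = 0.
0 → 0 = 1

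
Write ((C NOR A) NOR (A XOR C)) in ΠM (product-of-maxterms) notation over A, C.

ΠM(0, 1, 2) = (A OR C) AND (A OR NOT C) AND (NOT A OR C)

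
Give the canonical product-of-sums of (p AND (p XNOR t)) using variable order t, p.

ΠM(0, 1, 2) = (t OR p) AND (t OR NOT p) AND (NOT t OR p)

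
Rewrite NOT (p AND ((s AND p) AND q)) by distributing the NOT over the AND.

NOT p OR NOT ((s AND p) AND q)
De Morgan's: NOT(AND of terms) = OR of negations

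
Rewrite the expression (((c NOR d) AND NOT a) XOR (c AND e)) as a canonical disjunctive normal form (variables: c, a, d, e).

(NOT c AND NOT a AND NOT d AND NOT e) OR (NOT c AND NOT a AND NOT d AND e) OR (c AND NOT a AND NOT d AND e) OR (c AND NOT a AND d AND e) OR (c AND a AND NOT d AND e) OR (c AND a AND d AND e)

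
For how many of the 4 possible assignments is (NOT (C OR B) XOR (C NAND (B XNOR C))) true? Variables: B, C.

Satisfying assignments: (0,1), (1,0)
Count: 2 out of 4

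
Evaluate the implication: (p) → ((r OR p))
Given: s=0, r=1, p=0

Antecedent (p) = 0; consequent ((r OR p)) = 1.
0 → 1 = 1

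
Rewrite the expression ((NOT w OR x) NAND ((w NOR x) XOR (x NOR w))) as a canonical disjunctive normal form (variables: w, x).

(NOT w AND NOT x) OR (NOT w AND x) OR (w AND NOT x) OR (w AND x)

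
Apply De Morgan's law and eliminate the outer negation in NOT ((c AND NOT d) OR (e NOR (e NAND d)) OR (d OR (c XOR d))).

NOT (c AND NOT d) AND NOT (e NOR (e NAND d)) AND NOT (d OR (c XOR d))
De Morgan's: NOT(OR of terms) = AND of negations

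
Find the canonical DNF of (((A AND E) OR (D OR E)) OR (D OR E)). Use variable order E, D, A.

(NOT E AND D AND NOT A) OR (NOT E AND D AND A) OR (E AND NOT D AND NOT A) OR (E AND NOT D AND A) OR (E AND D AND NOT A) OR (E AND D AND A)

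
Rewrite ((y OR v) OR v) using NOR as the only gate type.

((((y NOR v) NOR (y NOR v)) NOR v) NOR (((y NOR v) NOR (y NOR v)) NOR v))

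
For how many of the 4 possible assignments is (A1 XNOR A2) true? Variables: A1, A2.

Satisfying assignments: (0,0), (1,1)
Count: 2 out of 4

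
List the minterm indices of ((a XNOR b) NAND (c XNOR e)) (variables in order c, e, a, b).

Σm(1, 2, 4, 5, 6, 7, 8, 9, 10, 11, 13, 14) = (NOT c AND NOT e AND NOT a AND b) OR (NOT c AND NOT e AND a AND NOT b) OR (NOT c AND e AND NOT a AND NOT b) OR (NOT c AND e AND NOT a AND b) OR (NOT c AND e AND a AND NOT b) OR (NOT c AND e AND a AND b) OR (c AND NOT e AND NOT a AND NOT b) OR (c AND NOT e AND NOT a AND b) OR (c AND NOT e AND a AND NOT b) OR (c AND NOT e AND a AND b) OR (c AND e AND NOT a AND b) OR (c AND e AND a AND NOT b)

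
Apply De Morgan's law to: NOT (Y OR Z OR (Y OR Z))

NOT Y AND NOT Z AND NOT (Y OR Z)
De Morgan's: NOT(OR of terms) = AND of negations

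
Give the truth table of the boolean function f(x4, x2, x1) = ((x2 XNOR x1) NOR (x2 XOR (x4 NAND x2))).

x4 | x2 | x1 | Output
---------------------
0 | 0 | 0 | 0
0 | 0 | 1 | 0
0 | 1 | 0 | 1
0 | 1 | 1 | 0
1 | 0 | 0 | 0
1 | 0 | 1 | 0
1 | 1 | 0 | 0
1 | 1 | 1 | 0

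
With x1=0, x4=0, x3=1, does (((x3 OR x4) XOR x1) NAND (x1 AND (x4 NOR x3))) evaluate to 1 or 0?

Substituting: (((1 OR 0) XOR 0) NAND (0 AND (0 NOR 1)))
= 1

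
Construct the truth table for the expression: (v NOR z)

v | z | Output
--------------
0 | 0 | 1
0 | 1 | 0
1 | 0 | 0
1 | 1 | 0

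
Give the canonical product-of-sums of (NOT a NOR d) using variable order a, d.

ΠM(0, 1, 3) = (a OR d) AND (a OR NOT d) AND (NOT a OR NOT d)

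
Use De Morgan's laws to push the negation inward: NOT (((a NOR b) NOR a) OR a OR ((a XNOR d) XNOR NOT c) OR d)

NOT ((a NOR b) NOR a) AND NOT a AND NOT ((a XNOR d) XNOR NOT c) AND NOT d
De Morgan's: NOT(OR of terms) = AND of negations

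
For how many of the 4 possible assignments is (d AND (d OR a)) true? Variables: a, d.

Satisfying assignments: (0,1), (1,1)
Count: 2 out of 4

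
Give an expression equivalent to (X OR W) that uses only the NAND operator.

((X NAND X) NAND (W NAND W))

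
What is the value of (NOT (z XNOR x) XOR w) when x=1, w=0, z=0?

Substituting: (NOT (0 XNOR 1) XOR 0)
= 1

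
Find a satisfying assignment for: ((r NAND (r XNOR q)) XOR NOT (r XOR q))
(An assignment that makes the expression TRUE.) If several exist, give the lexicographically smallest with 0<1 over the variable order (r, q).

r=0, q=1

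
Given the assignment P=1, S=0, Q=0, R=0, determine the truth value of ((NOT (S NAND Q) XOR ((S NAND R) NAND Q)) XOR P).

Substituting: ((NOT (0 NAND 0) XOR ((0 NAND 0) NAND 0)) XOR 1)
= 0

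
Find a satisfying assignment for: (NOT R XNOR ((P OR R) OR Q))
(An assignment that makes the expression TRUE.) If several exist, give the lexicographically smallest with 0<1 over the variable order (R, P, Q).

R=0, P=0, Q=1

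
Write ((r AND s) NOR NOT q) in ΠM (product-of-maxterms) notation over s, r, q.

ΠM(0, 2, 4, 6, 7) = (s OR r OR q) AND (s OR NOT r OR q) AND (NOT s OR r OR q) AND (NOT s OR NOT r OR q) AND (NOT s OR NOT r OR NOT q)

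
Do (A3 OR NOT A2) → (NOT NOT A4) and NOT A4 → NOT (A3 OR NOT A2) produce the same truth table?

Yes, Contrapositive is always equivalent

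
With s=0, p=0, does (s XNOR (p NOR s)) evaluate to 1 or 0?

Substituting: (0 XNOR (0 NOR 0))
= 0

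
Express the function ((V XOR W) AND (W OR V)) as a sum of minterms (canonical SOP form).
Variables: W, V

Σm(1, 2) = (NOT W AND V) OR (W AND NOT V)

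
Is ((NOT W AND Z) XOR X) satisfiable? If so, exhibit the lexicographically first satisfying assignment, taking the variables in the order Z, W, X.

Z=0, W=0, X=1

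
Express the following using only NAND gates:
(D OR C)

((D NAND D) NAND (C NAND C))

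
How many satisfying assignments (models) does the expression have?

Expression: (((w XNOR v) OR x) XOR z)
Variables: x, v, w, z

Satisfying assignments: (0,0,0,0), (0,0,1,1), (0,1,0,1), (0,1,1,0), (1,0,0,0), (1,0,1,0), (1,1,0,0), (1,1,1,0)
Count: 8 out of 16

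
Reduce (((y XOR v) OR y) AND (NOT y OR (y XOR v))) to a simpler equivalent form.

By distribution ((E OR v) AND (E OR NOT v) = E):
= (y XOR v)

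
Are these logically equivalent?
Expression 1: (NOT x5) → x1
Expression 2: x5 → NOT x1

No, Inverse is not equivalent to original (counterexample: x5=0, x1=0)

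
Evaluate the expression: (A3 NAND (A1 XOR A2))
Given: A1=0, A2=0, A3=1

Substituting: (1 NAND (0 XOR 0))
= 1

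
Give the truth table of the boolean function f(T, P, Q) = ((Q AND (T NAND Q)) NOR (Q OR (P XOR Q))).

T | P | Q | Output
------------------
0 | 0 | 0 | 1
0 | 0 | 1 | 0
0 | 1 | 0 | 0
0 | 1 | 1 | 0
1 | 0 | 0 | 1
1 | 0 | 1 | 0
1 | 1 | 0 | 0
1 | 1 | 1 | 0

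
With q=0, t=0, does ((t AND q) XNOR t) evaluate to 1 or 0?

Substituting: ((0 AND 0) XNOR 0)
= 1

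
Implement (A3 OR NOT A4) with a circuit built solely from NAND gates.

((A3 NAND A3) NAND ((A4 NAND A4) NAND (A4 NAND A4)))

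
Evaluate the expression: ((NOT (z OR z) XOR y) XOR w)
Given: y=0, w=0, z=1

Substituting: ((NOT (1 OR 1) XOR 0) XOR 0)
= 0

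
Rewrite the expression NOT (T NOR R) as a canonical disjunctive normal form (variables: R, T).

(NOT R AND T) OR (R AND NOT T) OR (R AND T)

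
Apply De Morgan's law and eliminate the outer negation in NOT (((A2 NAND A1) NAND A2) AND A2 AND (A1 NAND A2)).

NOT ((A2 NAND A1) NAND A2) OR NOT A2 OR NOT (A1 NAND A2)
De Morgan's: NOT(AND of terms) = OR of negations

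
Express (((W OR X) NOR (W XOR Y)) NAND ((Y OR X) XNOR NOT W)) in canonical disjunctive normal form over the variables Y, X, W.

(NOT Y AND NOT X AND NOT W) OR (NOT Y AND NOT X AND W) OR (NOT Y AND X AND NOT W) OR (NOT Y AND X AND W) OR (Y AND NOT X AND NOT W) OR (Y AND NOT X AND W) OR (Y AND X AND NOT W) OR (Y AND X AND W)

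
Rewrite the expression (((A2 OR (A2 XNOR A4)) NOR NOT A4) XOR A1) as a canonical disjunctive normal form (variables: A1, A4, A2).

(NOT A1 AND A4 AND NOT A2) OR (A1 AND NOT A4 AND NOT A2) OR (A1 AND NOT A4 AND A2) OR (A1 AND A4 AND A2)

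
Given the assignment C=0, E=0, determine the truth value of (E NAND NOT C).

Substituting: (0 NAND NOT 0)
= 1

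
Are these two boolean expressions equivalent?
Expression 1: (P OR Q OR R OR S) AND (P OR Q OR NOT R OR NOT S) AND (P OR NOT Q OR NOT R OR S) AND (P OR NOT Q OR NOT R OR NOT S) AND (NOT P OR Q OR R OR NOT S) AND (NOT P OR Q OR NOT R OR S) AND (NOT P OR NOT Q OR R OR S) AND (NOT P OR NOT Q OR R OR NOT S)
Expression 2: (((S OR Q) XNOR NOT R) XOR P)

Yes, they are equivalent — the two output columns agree on all 16 assignments:
P | Q | R | S | Expression 1 | Expression 2
-------------------------------------------
0 | 0 | 0 | 0 | 0 | 0
0 | 0 | 0 | 1 | 1 | 1
0 | 0 | 1 | 0 | 1 | 1
0 | 0 | 1 | 1 | 0 | 0
0 | 1 | 0 | 0 | 1 | 1
0 | 1 | 0 | 1 | 1 | 1
0 | 1 | 1 | 0 | 0 | 0
0 | 1 | 1 | 1 | 0 | 0
1 | 0 | 0 | 0 | 1 | 1
1 | 0 | 0 | 1 | 0 | 0
1 | 0 | 1 | 0 | 0 | 0
1 | 0 | 1 | 1 | 1 | 1
1 | 1 | 0 | 0 | 0 | 0
1 | 1 | 0 | 1 | 0 | 0
1 | 1 | 1 | 0 | 1 | 1
1 | 1 | 1 | 1 | 1 | 1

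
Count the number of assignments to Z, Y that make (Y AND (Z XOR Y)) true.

Satisfying assignments: (0,1)
Count: 1 out of 4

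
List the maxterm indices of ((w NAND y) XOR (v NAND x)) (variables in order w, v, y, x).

ΠM(0, 1, 2, 3, 4, 6, 8, 9, 12, 15) = (w OR v OR y OR x) AND (w OR v OR y OR NOT x) AND (w OR v OR NOT y OR x) AND (w OR v OR NOT y OR NOT x) AND (w OR NOT v OR y OR x) AND (w OR NOT v OR NOT y OR x) AND (NOT w OR v OR y OR x) AND (NOT w OR v OR y OR NOT x) AND (NOT w OR NOT v OR y OR x) AND (NOT w OR NOT v OR NOT y OR NOT x)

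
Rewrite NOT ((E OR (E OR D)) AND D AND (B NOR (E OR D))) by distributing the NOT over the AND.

NOT (E OR (E OR D)) OR NOT D OR NOT (B NOR (E OR D))
De Morgan's: NOT(AND of terms) = OR of negations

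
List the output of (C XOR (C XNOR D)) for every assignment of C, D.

C | D | Output
--------------
0 | 0 | 1
0 | 1 | 0
1 | 0 | 1
1 | 1 | 0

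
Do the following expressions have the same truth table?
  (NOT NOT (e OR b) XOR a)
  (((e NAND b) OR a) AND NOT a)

No. Counterexample: with b=0, e=0, a=0, Expression 1 = 0 but Expression 2 = 1.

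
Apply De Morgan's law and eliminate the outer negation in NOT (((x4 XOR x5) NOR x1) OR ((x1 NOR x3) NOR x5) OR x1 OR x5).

NOT ((x4 XOR x5) NOR x1) AND NOT ((x1 NOR x3) NOR x5) AND NOT x1 AND NOT x5
De Morgan's: NOT(OR of terms) = AND of negations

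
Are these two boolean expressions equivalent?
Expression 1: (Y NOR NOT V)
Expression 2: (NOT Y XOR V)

No. Counterexample: with V=0, Y=0, Expression 1 = 0 but Expression 2 = 1.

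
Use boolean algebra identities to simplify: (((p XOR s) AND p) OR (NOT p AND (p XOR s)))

By distribution ((E AND v) OR (E AND NOT v) = E):
= (p XOR s)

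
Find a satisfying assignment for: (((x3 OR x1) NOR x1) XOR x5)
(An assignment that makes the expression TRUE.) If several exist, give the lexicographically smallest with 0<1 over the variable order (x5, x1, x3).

x5=0, x1=0, x3=0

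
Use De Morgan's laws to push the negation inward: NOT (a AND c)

NOT a OR NOT c
De Morgan's: NOT(AND of terms) = OR of negations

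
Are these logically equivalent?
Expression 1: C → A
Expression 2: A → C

No, Converse is not equivalent to original (counterexample: C=0, A=1)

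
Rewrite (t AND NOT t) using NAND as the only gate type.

((t NAND (t NAND t)) NAND (t NAND (t NAND t)))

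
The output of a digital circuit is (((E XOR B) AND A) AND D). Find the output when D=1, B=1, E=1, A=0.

Substituting: (((1 XOR 1) AND 0) AND 1)
= 0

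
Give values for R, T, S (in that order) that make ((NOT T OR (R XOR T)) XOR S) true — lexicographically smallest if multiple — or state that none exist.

R=0, T=0, S=0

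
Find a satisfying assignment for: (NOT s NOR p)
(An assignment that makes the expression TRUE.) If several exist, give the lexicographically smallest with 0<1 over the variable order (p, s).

p=0, s=1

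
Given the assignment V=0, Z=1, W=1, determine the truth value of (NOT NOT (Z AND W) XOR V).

Substituting: (NOT NOT (1 AND 1) XOR 0)
= 1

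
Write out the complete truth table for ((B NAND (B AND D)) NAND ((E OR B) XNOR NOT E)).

B | E | D | Output
------------------
0 | 0 | 0 | 1
0 | 0 | 1 | 1
0 | 1 | 0 | 1
0 | 1 | 1 | 1
1 | 0 | 0 | 0
1 | 0 | 1 | 1
1 | 1 | 0 | 1
1 | 1 | 1 | 1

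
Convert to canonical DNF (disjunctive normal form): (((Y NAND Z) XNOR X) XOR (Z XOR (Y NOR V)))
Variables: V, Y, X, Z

(NOT V AND NOT Y AND NOT X AND NOT Z) OR (NOT V AND NOT Y AND X AND Z) OR (NOT V AND Y AND X AND NOT Z) OR (NOT V AND Y AND X AND Z) OR (V AND NOT Y AND NOT X AND Z) OR (V AND NOT Y AND X AND NOT Z) OR (V AND Y AND X AND NOT Z) OR (V AND Y AND X AND Z)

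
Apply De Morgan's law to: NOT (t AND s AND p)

NOT t OR NOT s OR NOT p
De Morgan's: NOT(AND of terms) = OR of negations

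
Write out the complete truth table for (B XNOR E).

B | E | Output
--------------
0 | 0 | 1
0 | 1 | 0
1 | 0 | 0
1 | 1 | 1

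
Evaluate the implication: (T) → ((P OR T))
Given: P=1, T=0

Antecedent (T) = 0; consequent ((P OR T)) = 1.
0 → 1 = 1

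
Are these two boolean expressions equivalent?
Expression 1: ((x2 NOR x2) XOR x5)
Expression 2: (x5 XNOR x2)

Yes, they are equivalent — the two output columns agree on all 4 assignments:
x5 | x2 | Expression 1 | Expression 2
-------------------------------------
0 | 0 | 1 | 1
0 | 1 | 0 | 0
1 | 0 | 0 | 0
1 | 1 | 1 | 1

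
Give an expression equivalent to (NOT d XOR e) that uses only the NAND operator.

(((d NAND d) NAND ((d NAND d) NAND e)) NAND (e NAND ((d NAND d) NAND e)))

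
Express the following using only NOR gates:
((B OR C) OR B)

((((B NOR C) NOR (B NOR C)) NOR B) NOR (((B NOR C) NOR (B NOR C)) NOR B))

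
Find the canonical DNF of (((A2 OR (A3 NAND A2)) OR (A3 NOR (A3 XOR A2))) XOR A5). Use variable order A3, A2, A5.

(NOT A3 AND NOT A2 AND NOT A5) OR (NOT A3 AND A2 AND NOT A5) OR (A3 AND NOT A2 AND NOT A5) OR (A3 AND A2 AND NOT A5)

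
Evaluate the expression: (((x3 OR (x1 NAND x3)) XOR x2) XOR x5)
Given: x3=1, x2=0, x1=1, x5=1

Substituting: (((1 OR (1 NAND 1)) XOR 0) XOR 1)
= 0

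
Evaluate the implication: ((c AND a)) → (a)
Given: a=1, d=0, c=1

Antecedent ((c AND a)) = 1; consequent (a) = 1.
1 → 1 = 1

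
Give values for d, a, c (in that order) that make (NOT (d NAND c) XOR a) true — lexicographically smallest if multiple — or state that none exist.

d=0, a=1, c=0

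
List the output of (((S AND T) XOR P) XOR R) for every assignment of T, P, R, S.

T | P | R | S | Output
----------------------
0 | 0 | 0 | 0 | 0
0 | 0 | 0 | 1 | 0
0 | 0 | 1 | 0 | 1
0 | 0 | 1 | 1 | 1
0 | 1 | 0 | 0 | 1
0 | 1 | 0 | 1 | 1
0 | 1 | 1 | 0 | 0
0 | 1 | 1 | 1 | 0
1 | 0 | 0 | 0 | 0
1 | 0 | 0 | 1 | 1
1 | 0 | 1 | 0 | 1
1 | 0 | 1 | 1 | 0
1 | 1 | 0 | 0 | 1
1 | 1 | 0 | 1 | 0
1 | 1 | 1 | 0 | 0
1 | 1 | 1 | 1 | 1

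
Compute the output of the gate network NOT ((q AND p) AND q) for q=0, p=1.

Substituting: NOT ((0 AND 1) AND 0)
= 1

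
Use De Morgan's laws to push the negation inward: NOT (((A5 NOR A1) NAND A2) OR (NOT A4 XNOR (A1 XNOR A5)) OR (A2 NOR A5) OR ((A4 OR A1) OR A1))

NOT ((A5 NOR A1) NAND A2) AND NOT (NOT A4 XNOR (A1 XNOR A5)) AND NOT (A2 NOR A5) AND NOT ((A4 OR A1) OR A1)
De Morgan's: NOT(OR of terms) = AND of negations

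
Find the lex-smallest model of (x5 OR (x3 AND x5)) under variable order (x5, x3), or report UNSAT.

x5=1, x3=0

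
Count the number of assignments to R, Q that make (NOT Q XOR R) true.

Satisfying assignments: (0,0), (1,1)
Count: 2 out of 4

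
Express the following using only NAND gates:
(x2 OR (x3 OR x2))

((x2 NAND x2) NAND (((x3 NAND x3) NAND (x2 NAND x2)) NAND ((x3 NAND x3) NAND (x2 NAND x2))))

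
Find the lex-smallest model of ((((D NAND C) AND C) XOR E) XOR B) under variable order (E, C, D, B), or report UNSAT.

E=0, C=0, D=0, B=1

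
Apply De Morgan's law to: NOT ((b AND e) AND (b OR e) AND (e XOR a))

NOT (b AND e) OR NOT (b OR e) OR NOT (e XOR a)
De Morgan's: NOT(AND of terms) = OR of negations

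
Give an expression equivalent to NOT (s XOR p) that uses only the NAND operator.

(((s NAND (s NAND p)) NAND (p NAND (s NAND p))) NAND ((s NAND (s NAND p)) NAND (p NAND (s NAND p))))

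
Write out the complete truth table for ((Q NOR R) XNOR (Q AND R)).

R | Q | Output
--------------
0 | 0 | 0
0 | 1 | 1
1 | 0 | 1
1 | 1 | 0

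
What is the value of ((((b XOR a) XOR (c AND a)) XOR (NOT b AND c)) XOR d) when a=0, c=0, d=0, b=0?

Substituting: ((((0 XOR 0) XOR (0 AND 0)) XOR (NOT 0 AND 0)) XOR 0)
= 0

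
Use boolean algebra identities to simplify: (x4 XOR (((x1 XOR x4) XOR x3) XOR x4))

By XOR self-cancellation ((E XOR v) XOR v = E):
= ((x1 XOR x4) XOR x3)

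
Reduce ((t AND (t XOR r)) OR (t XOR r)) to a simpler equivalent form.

By absorption (E OR (E AND v) = E):
= (t XOR r)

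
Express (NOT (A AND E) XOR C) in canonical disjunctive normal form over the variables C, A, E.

(NOT C AND NOT A AND NOT E) OR (NOT C AND NOT A AND E) OR (NOT C AND A AND NOT E) OR (C AND A AND E)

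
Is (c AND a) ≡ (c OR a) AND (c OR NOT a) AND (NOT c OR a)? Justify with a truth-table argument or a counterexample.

Yes, they are equivalent — the two output columns agree on all 4 assignments:
c | a | Expression 1 | Expression 2
-----------------------------------
0 | 0 | 0 | 0
0 | 1 | 0 | 0
1 | 0 | 0 | 0
1 | 1 | 1 | 1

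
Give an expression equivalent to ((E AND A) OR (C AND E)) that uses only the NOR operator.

((((E NOR E) NOR (A NOR A)) NOR ((C NOR C) NOR (E NOR E))) NOR (((E NOR E) NOR (A NOR A)) NOR ((C NOR C) NOR (E NOR E))))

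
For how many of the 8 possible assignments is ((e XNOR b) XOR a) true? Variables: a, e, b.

Satisfying assignments: (0,0,0), (0,1,1), (1,0,1), (1,1,0)
Count: 4 out of 8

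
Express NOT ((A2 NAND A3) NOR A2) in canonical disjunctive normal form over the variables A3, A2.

(NOT A3 AND NOT A2) OR (NOT A3 AND A2) OR (A3 AND NOT A2) OR (A3 AND A2)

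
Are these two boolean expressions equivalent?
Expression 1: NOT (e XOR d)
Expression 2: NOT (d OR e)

No. Counterexample: with e=1, d=1, Expression 1 = 1 but Expression 2 = 0.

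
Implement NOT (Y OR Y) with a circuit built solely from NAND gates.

(((Y NAND Y) NAND (Y NAND Y)) NAND ((Y NAND Y) NAND (Y NAND Y)))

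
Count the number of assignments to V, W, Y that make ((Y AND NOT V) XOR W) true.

Satisfying assignments: (0,0,1), (0,1,0), (1,1,0), (1,1,1)
Count: 4 out of 8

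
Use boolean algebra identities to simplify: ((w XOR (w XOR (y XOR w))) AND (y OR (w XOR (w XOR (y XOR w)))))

By absorption (E AND (E OR v) = E) then XOR self-cancellation ((E XOR v) XOR v = E):
= (y XOR w)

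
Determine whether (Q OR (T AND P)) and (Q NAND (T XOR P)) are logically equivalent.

No. Counterexample: with P=0, T=0, Q=0, Expression 1 = 0 but Expression 2 = 1.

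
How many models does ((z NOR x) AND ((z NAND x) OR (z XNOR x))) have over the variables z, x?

Satisfying assignments: (0,0)
Count: 1 out of 4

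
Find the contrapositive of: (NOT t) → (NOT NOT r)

Contrapositive: NOT r → t
Note: A statement and its contrapositive are logically equivalent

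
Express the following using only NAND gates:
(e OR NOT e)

((e NAND e) NAND ((e NAND e) NAND (e NAND e)))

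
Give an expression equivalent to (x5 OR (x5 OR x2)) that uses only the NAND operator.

((x5 NAND x5) NAND (((x5 NAND x5) NAND (x2 NAND x2)) NAND ((x5 NAND x5) NAND (x2 NAND x2))))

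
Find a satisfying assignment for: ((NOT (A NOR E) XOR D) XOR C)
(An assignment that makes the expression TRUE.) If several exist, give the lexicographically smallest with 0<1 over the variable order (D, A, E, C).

D=0, A=0, E=0, C=1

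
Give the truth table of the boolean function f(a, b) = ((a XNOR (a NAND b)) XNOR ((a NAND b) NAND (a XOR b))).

a | b | Output
--------------
0 | 0 | 0
0 | 1 | 1
1 | 0 | 0
1 | 1 | 0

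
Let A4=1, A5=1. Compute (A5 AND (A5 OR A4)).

Substituting: (1 AND (1 OR 1))
= 1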